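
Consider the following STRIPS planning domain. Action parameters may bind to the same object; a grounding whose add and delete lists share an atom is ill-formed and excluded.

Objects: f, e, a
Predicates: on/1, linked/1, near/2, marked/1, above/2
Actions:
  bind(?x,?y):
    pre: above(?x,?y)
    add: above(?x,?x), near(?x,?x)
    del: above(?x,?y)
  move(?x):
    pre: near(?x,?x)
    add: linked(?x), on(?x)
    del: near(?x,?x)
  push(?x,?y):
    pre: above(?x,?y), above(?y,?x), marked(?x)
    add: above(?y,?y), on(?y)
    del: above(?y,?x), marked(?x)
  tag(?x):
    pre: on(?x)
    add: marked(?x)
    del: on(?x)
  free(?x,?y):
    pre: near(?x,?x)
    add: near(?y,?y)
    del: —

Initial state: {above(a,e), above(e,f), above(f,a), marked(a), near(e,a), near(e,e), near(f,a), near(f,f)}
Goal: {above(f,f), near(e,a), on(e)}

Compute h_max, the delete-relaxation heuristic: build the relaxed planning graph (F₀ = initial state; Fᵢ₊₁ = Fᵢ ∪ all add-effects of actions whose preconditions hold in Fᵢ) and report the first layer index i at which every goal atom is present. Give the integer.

F0 = init (8 atoms)
F1 = F0 ∪ {above(a,a), above(e,e), above(f,f), linked(e), linked(f), near(a,a), on(e), on(f)}  (16 atoms)
goal ⊆ F1  ⇒  h_max = 1

1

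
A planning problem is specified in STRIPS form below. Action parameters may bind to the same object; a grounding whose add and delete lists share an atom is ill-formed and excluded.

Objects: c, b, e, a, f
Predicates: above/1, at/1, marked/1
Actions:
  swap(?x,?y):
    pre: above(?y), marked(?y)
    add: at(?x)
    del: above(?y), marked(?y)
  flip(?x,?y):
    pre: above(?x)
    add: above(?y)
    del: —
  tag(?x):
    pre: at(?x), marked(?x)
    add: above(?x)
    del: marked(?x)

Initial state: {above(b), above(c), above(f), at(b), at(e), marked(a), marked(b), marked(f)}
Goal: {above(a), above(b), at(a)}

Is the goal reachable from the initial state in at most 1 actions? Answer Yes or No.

1. swap(a,f)  →  {above(b), above(c), at(a), at(b), at(e), marked(a), marked(b)}
2. flip(c,a)  →  {above(a), above(b), above(c), at(a), at(b), at(e), marked(a), marked(b)}
optimal plan length = 2; 2 > 1

No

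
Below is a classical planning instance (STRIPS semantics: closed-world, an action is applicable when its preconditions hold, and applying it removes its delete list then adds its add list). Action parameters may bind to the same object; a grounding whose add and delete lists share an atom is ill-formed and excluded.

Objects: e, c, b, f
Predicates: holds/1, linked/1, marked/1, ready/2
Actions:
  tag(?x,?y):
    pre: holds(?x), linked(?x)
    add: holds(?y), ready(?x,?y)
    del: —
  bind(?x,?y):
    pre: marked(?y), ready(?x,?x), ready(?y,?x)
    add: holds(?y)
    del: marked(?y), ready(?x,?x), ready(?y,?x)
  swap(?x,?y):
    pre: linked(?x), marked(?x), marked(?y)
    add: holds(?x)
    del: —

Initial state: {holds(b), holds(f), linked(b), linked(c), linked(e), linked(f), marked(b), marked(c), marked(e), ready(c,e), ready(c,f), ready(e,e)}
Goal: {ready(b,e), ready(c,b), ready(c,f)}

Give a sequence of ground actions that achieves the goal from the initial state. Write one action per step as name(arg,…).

tag(b,e); tag(e,c); tag(c,b)

1. tag(b,e)  →  {holds(b), holds(e), holds(f), linked(b), linked(c), linked(e), linked(f), marked(b), marked(c), marked(e), ready(b,e), ready(c,e), ready(c,f), ready(e,e)}
2. tag(e,c)  →  {holds(b), holds(c), holds(e), holds(f), linked(b), linked(c), linked(e), linked(f), marked(b), marked(c), marked(e), ready(b,e), ready(c,e), ready(c,f), ready(e,c), ready(e,e)}
3. tag(c,b)  →  {holds(b), holds(c), holds(e), holds(f), linked(b), linked(c), linked(e), linked(f), marked(b), marked(c), marked(e), ready(b,e), ready(c,b), ready(c,e), ready(c,f), ready(e,c), ready(e,e)}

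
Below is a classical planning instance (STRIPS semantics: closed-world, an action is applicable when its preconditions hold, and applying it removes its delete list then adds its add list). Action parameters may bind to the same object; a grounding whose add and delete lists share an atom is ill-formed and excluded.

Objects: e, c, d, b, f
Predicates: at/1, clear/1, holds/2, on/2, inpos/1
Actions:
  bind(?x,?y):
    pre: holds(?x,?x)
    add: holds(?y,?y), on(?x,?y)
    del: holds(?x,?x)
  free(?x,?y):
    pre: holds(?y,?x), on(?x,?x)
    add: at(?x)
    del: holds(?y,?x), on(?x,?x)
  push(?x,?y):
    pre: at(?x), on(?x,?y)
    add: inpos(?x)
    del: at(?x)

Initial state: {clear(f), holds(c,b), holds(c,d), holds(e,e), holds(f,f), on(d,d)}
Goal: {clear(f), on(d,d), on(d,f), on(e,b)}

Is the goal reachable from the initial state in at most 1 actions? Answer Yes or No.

1. bind(e,b)  →  {clear(f), holds(b,b), holds(c,b), holds(c,d), holds(f,f), on(d,d), on(e,b)}
2. bind(b,d)  →  {clear(f), holds(c,b), holds(c,d), holds(d,d), holds(f,f), on(b,d), on(d,d), on(e,b)}
3. bind(d,f)  →  {clear(f), holds(c,b), holds(c,d), holds(f,f), on(b,d), on(d,d), on(d,f), on(e,b)}
optimal plan length = 3; 3 > 1

No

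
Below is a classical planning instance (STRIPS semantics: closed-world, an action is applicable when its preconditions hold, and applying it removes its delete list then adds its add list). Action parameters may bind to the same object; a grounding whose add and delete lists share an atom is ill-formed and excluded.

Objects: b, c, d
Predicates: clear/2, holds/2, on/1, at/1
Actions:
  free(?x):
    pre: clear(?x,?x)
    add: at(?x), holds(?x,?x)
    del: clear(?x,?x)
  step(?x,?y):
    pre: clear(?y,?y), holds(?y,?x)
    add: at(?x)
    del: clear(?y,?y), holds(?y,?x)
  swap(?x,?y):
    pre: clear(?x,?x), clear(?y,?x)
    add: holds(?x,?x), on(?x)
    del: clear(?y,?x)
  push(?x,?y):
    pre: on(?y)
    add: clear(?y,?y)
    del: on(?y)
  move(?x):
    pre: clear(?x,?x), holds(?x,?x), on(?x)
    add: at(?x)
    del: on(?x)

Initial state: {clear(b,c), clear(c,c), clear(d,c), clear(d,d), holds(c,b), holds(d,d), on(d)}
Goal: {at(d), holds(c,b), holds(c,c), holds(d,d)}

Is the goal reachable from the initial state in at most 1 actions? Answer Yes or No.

1. free(c)  →  {at(c), clear(b,c), clear(d,c), clear(d,d), holds(c,b), holds(c,c), holds(d,d), on(d)}
2. free(d)  →  {at(c), at(d), clear(b,c), clear(d,c), holds(c,b), holds(c,c), holds(d,d), on(d)}
optimal plan length = 2; 2 > 1

No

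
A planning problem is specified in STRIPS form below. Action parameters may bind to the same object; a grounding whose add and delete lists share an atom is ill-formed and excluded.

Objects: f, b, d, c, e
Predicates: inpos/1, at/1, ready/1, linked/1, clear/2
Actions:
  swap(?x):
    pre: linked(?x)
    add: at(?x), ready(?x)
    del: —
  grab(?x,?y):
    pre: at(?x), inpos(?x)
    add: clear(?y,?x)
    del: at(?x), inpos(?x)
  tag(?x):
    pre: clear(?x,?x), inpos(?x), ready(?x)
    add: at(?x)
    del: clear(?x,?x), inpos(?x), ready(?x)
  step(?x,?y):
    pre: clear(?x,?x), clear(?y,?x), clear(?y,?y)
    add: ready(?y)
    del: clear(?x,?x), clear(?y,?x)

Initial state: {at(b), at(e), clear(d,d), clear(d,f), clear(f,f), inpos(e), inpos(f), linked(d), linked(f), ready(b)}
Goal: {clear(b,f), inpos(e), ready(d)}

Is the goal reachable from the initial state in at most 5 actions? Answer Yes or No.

Yes

1. swap(f)  →  {at(b), at(e), at(f), clear(d,d), clear(d,f), clear(f,f), inpos(e), inpos(f), linked(d), linked(f), ready(b), ready(f)}
2. swap(d)  →  {at(b), at(d), at(e), at(f), clear(d,d), clear(d,f), clear(f,f), inpos(e), inpos(f), linked(d), linked(f), ready(b), ready(d), ready(f)}
3. grab(f,b)  →  {at(b), at(d), at(e), clear(b,f), clear(d,d), clear(d,f), clear(f,f), inpos(e), linked(d), linked(f), ready(b), ready(d), ready(f)}
optimal plan length = 3; 3 ≤ 5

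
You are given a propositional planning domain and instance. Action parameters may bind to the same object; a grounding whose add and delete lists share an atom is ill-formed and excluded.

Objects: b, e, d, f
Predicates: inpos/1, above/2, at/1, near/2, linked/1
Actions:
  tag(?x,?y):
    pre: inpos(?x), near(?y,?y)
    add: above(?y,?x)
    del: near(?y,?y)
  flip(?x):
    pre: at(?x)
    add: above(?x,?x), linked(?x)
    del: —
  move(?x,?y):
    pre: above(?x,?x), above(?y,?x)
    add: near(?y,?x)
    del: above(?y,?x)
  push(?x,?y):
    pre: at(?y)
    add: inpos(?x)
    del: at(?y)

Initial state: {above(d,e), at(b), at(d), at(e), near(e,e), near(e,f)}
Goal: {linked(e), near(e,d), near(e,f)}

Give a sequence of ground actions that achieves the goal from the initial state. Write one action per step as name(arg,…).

1. flip(e)  →  {above(d,e), above(e,e), at(b), at(d), at(e), linked(e), near(e,e), near(e,f)}
2. flip(d)  →  {above(d,d), above(d,e), above(e,e), at(b), at(d), at(e), linked(d), linked(e), near(e,e), near(e,f)}
3. push(d,b)  →  {above(d,d), above(d,e), above(e,e), at(d), at(e), inpos(d), linked(d), linked(e), near(e,e), near(e,f)}
4. tag(d,e)  →  {above(d,d), above(d,e), above(e,d), above(e,e), at(d), at(e), inpos(d), linked(d), linked(e), near(e,f)}
5. move(d,e)  →  {above(d,d), above(d,e), above(e,e), at(d), at(e), inpos(d), linked(d), linked(e), near(e,d), near(e,f)}

flip(e); flip(d); push(d,b); tag(d,e); move(d,e)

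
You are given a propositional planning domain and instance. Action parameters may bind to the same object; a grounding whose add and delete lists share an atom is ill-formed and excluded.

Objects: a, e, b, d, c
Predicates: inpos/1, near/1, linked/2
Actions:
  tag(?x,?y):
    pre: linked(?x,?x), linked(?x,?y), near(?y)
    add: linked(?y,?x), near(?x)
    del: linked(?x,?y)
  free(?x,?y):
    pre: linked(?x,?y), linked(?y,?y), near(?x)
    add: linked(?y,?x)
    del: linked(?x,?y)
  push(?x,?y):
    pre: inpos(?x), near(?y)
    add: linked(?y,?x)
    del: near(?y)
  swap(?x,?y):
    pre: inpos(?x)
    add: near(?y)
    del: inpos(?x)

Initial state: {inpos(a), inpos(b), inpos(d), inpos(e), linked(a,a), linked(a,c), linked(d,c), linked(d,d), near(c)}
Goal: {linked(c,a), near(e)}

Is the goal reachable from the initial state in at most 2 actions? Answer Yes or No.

Yes

1. tag(a,c)  →  {inpos(a), inpos(b), inpos(d), inpos(e), linked(a,a), linked(c,a), linked(d,c), linked(d,d), near(a), near(c)}
2. swap(a,e)  →  {inpos(b), inpos(d), inpos(e), linked(a,a), linked(c,a), linked(d,c), linked(d,d), near(a), near(c), near(e)}
optimal plan length = 2; 2 ≤ 2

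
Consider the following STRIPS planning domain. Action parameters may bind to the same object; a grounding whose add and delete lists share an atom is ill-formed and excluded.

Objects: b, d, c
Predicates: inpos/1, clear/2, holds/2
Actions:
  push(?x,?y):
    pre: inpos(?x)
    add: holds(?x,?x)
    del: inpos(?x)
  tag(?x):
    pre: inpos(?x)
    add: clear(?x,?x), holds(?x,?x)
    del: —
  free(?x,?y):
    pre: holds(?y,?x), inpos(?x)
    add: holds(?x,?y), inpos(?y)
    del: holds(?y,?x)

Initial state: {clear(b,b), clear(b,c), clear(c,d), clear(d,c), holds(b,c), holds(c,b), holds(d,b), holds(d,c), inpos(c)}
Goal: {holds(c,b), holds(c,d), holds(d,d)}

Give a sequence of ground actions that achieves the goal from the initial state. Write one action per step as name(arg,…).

1. free(c,d)  →  {clear(b,b), clear(b,c), clear(c,d), clear(d,c), holds(b,c), holds(c,b), holds(c,d), holds(d,b), inpos(c), inpos(d)}
2. push(d,b)  →  {clear(b,b), clear(b,c), clear(c,d), clear(d,c), holds(b,c), holds(c,b), holds(c,d), holds(d,b), holds(d,d), inpos(c)}

free(c,d); push(d,b)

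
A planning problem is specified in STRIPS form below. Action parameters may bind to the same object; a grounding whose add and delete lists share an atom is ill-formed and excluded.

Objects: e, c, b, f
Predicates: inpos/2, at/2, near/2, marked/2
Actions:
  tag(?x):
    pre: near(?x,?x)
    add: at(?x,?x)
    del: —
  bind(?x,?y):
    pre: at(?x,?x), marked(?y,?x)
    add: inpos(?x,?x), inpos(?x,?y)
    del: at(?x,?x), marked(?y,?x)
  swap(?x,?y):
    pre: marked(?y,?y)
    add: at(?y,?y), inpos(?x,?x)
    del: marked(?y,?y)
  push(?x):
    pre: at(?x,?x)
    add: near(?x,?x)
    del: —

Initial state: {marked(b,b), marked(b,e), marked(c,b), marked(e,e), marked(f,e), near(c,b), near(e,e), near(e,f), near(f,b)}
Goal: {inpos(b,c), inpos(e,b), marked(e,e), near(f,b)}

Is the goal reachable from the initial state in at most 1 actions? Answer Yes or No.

No

1. tag(e)  →  {at(e,e), marked(b,b), marked(b,e), marked(c,b), marked(e,e), marked(f,e), near(c,b), near(e,e), near(e,f), near(f,b)}
2. bind(e,b)  →  {inpos(e,b), inpos(e,e), marked(b,b), marked(c,b), marked(e,e), marked(f,e), near(c,b), near(e,e), near(e,f), near(f,b)}
3. swap(e,b)  →  {at(b,b), inpos(e,b), inpos(e,e), marked(c,b), marked(e,e), marked(f,e), near(c,b), near(e,e), near(e,f), near(f,b)}
4. bind(b,c)  →  {inpos(b,b), inpos(b,c), inpos(e,b), inpos(e,e), marked(e,e), marked(f,e), near(c,b), near(e,e), near(e,f), near(f,b)}
optimal plan length = 4; 4 > 1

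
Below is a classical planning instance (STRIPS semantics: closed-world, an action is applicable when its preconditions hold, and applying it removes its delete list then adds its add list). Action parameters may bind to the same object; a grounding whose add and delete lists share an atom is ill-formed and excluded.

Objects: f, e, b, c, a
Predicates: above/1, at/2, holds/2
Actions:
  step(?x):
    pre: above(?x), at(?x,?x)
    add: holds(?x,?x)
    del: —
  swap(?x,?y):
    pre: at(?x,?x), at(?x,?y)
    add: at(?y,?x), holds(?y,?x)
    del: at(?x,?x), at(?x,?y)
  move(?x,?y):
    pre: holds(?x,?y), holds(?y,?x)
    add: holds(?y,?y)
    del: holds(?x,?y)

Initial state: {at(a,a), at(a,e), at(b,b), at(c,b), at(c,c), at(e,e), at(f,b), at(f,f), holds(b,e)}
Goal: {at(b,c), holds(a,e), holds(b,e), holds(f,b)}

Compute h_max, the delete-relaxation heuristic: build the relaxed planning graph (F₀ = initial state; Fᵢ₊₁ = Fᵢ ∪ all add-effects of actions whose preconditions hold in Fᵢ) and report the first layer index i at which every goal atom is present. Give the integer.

2

F0 = init (9 atoms)
F1 = F0 ∪ {at(b,c), at(b,f), at(e,a), holds(b,c), holds(b,f), holds(e,a)}  (15 atoms)
F2 = F1 ∪ {holds(a,e), holds(c,b), holds(f,b)}  (18 atoms)
goal ⊆ F2  ⇒  h_max = 2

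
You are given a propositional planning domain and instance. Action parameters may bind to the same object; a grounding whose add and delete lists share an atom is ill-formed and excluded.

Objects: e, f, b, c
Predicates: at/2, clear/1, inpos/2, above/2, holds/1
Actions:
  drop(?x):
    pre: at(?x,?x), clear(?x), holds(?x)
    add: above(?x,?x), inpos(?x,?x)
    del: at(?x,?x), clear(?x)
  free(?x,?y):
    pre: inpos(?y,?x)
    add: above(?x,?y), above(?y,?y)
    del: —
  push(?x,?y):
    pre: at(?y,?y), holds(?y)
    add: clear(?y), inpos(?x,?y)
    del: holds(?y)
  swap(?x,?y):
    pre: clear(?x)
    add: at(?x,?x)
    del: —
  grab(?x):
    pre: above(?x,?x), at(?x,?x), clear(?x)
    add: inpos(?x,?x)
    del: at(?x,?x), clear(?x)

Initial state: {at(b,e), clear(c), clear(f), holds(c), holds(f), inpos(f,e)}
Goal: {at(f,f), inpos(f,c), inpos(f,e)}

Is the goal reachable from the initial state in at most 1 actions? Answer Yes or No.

No

1. swap(f,e)  →  {at(b,e), at(f,f), clear(c), clear(f), holds(c), holds(f), inpos(f,e)}
2. swap(c,e)  →  {at(b,e), at(c,c), at(f,f), clear(c), clear(f), holds(c), holds(f), inpos(f,e)}
3. push(f,c)  →  {at(b,e), at(c,c), at(f,f), clear(c), clear(f), holds(f), inpos(f,c), inpos(f,e)}
optimal plan length = 3; 3 > 1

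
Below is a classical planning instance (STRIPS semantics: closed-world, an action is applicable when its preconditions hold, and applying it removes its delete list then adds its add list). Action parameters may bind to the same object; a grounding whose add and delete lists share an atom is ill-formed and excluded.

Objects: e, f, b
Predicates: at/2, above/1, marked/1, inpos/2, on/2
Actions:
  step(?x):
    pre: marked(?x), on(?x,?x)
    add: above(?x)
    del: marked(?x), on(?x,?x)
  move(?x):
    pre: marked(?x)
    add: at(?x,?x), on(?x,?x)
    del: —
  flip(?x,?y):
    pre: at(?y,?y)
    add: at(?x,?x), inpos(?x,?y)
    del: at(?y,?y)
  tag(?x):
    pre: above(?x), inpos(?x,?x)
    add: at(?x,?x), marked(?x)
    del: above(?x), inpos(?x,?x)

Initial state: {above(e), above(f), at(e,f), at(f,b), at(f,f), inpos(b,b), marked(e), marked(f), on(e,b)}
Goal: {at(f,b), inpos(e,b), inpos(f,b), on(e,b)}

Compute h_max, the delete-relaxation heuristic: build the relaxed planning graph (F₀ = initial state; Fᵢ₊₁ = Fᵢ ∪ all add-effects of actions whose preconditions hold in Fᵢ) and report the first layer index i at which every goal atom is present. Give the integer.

F0 = init (9 atoms)
F1 = F0 ∪ {at(b,b), at(e,e), inpos(b,f), inpos(e,f), on(e,e), on(f,f)}  (15 atoms)
F2 = F1 ∪ {inpos(b,e), inpos(e,b), inpos(f,b), inpos(f,e)}  (19 atoms)
goal ⊆ F2  ⇒  h_max = 2

2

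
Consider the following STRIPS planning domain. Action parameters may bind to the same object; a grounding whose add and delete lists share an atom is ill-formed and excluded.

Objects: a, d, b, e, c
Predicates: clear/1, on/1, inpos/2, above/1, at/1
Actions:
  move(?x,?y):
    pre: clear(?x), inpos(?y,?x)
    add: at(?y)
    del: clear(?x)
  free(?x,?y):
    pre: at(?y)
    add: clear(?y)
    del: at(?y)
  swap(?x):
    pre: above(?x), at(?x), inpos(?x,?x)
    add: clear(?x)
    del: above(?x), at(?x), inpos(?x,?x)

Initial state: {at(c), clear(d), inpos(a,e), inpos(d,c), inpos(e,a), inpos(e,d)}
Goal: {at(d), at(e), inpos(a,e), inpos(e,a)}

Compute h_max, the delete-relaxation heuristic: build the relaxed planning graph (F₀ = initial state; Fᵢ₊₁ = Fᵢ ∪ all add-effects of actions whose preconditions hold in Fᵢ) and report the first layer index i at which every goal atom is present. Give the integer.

2

F0 = init (6 atoms)
F1 = F0 ∪ {at(e), clear(c)}  (8 atoms)
F2 = F1 ∪ {at(d), clear(e)}  (10 atoms)
goal ⊆ F2  ⇒  h_max = 2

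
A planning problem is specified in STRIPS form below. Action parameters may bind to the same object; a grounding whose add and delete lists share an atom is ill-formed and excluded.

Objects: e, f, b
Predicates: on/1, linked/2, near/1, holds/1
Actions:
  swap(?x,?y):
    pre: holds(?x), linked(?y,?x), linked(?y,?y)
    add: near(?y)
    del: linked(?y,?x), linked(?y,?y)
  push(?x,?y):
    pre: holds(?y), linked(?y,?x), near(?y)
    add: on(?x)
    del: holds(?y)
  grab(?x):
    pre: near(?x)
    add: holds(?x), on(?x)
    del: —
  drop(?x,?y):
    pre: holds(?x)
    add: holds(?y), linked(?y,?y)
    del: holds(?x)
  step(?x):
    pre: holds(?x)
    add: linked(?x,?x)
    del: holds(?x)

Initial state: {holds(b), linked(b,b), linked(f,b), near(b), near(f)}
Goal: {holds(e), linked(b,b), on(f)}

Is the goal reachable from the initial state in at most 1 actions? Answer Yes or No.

No

1. grab(f)  →  {holds(b), holds(f), linked(b,b), linked(f,b), near(b), near(f), on(f)}
2. drop(f,e)  →  {holds(b), holds(e), linked(b,b), linked(e,e), linked(f,b), near(b), near(f), on(f)}
optimal plan length = 2; 2 > 1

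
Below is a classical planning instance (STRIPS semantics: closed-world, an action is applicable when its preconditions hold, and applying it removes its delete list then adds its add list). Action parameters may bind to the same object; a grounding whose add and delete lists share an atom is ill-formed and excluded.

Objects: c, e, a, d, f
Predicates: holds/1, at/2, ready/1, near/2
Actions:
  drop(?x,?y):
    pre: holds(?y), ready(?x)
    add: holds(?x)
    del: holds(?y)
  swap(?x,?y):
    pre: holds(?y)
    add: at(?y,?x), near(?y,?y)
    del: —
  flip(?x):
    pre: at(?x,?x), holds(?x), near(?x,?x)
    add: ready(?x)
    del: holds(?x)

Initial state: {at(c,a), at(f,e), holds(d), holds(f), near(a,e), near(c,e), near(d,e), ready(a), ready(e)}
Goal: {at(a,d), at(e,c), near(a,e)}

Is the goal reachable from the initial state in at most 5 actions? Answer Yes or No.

Yes

1. drop(e,d)  →  {at(c,a), at(f,e), holds(e), holds(f), near(a,e), near(c,e), near(d,e), ready(a), ready(e)}
2. drop(a,f)  →  {at(c,a), at(f,e), holds(a), holds(e), near(a,e), near(c,e), near(d,e), ready(a), ready(e)}
3. swap(c,e)  →  {at(c,a), at(e,c), at(f,e), holds(a), holds(e), near(a,e), near(c,e), near(d,e), near(e,e), ready(a), ready(e)}
4. swap(d,a)  →  {at(a,d), at(c,a), at(e,c), at(f,e), holds(a), holds(e), near(a,a), near(a,e), near(c,e), near(d,e), near(e,e), ready(a), ready(e)}
optimal plan length = 4; 4 ≤ 5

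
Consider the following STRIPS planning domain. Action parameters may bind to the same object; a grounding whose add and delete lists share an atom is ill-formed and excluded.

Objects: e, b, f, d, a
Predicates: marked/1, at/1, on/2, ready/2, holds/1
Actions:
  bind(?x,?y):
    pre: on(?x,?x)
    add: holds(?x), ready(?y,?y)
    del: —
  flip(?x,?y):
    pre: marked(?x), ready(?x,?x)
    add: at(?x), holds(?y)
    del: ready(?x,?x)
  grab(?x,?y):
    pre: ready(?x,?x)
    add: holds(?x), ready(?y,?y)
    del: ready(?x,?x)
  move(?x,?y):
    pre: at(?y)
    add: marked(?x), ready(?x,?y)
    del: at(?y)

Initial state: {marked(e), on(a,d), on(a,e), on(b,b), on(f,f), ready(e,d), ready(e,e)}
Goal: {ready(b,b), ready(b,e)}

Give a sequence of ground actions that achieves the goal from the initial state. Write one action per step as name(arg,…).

bind(b,b); flip(e,e); move(b,e)

1. bind(b,b)  →  {holds(b), marked(e), on(a,d), on(a,e), on(b,b), on(f,f), ready(b,b), ready(e,d), ready(e,e)}
2. flip(e,e)  →  {at(e), holds(b), holds(e), marked(e), on(a,d), on(a,e), on(b,b), on(f,f), ready(b,b), ready(e,d)}
3. move(b,e)  →  {holds(b), holds(e), marked(b), marked(e), on(a,d), on(a,e), on(b,b), on(f,f), ready(b,b), ready(b,e), ready(e,d)}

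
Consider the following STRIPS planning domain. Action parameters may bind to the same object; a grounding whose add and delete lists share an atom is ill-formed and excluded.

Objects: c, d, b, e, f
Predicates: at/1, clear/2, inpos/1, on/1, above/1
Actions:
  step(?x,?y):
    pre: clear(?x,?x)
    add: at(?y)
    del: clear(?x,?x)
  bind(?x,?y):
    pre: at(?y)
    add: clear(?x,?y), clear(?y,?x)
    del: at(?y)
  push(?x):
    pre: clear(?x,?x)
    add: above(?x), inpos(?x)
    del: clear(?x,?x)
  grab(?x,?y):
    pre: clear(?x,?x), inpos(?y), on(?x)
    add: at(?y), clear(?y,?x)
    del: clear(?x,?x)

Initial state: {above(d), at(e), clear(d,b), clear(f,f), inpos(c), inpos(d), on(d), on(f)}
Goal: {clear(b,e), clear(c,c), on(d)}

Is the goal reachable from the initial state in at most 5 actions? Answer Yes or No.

Yes

1. step(f,c)  →  {above(d), at(c), at(e), clear(d,b), inpos(c), inpos(d), on(d), on(f)}
2. bind(c,c)  →  {above(d), at(e), clear(c,c), clear(d,b), inpos(c), inpos(d), on(d), on(f)}
3. bind(b,e)  →  {above(d), clear(b,e), clear(c,c), clear(d,b), clear(e,b), inpos(c), inpos(d), on(d), on(f)}
optimal plan length = 3; 3 ≤ 5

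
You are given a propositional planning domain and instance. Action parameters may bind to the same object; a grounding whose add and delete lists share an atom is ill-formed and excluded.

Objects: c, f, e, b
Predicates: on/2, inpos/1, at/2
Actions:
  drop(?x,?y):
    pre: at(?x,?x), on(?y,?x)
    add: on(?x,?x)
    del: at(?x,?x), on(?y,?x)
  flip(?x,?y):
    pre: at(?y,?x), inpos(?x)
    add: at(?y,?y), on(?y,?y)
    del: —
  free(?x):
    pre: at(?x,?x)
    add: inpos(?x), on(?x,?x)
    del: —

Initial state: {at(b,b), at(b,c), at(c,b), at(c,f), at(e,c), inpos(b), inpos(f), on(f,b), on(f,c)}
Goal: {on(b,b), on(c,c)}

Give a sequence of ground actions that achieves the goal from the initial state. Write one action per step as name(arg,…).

drop(b,f); flip(f,c)

1. drop(b,f)  →  {at(b,c), at(c,b), at(c,f), at(e,c), inpos(b), inpos(f), on(b,b), on(f,c)}
2. flip(f,c)  →  {at(b,c), at(c,b), at(c,c), at(c,f), at(e,c), inpos(b), inpos(f), on(b,b), on(c,c), on(f,c)}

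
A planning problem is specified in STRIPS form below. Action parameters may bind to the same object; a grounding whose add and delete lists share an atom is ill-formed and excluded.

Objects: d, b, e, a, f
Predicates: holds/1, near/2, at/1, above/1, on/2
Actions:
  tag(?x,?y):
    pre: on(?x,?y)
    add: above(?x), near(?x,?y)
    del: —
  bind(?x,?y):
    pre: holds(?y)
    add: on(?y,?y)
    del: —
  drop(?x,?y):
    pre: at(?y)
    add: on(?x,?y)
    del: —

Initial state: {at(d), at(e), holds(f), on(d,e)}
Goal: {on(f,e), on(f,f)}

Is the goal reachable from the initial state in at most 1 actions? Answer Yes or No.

No

1. bind(d,f)  →  {at(d), at(e), holds(f), on(d,e), on(f,f)}
2. drop(f,e)  →  {at(d), at(e), holds(f), on(d,e), on(f,e), on(f,f)}
optimal plan length = 2; 2 > 1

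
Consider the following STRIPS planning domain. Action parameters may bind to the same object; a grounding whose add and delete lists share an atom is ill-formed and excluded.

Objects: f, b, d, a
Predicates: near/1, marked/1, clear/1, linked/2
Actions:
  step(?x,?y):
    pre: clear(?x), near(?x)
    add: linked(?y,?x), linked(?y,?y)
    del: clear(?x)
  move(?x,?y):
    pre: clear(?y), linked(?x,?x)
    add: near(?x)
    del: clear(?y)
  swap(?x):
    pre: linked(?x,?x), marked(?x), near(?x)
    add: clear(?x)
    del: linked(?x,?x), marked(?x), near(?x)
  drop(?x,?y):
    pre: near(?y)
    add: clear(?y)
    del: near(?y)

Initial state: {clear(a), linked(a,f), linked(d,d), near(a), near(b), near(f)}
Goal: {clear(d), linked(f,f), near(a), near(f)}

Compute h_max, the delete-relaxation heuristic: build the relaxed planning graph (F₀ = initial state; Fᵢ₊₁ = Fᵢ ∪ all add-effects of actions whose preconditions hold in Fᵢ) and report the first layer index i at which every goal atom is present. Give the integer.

F0 = init (6 atoms)
F1 = F0 ∪ {clear(b), clear(f), linked(a,a), linked(b,a), linked(b,b), linked(d,a), linked(f,a), linked(f,f), near(d)}  (15 atoms)
F2 = F1 ∪ {clear(d), linked(a,b), linked(b,f), linked(d,b), linked(d,f), linked(f,b)}  (21 atoms)
goal ⊆ F2  ⇒  h_max = 2

2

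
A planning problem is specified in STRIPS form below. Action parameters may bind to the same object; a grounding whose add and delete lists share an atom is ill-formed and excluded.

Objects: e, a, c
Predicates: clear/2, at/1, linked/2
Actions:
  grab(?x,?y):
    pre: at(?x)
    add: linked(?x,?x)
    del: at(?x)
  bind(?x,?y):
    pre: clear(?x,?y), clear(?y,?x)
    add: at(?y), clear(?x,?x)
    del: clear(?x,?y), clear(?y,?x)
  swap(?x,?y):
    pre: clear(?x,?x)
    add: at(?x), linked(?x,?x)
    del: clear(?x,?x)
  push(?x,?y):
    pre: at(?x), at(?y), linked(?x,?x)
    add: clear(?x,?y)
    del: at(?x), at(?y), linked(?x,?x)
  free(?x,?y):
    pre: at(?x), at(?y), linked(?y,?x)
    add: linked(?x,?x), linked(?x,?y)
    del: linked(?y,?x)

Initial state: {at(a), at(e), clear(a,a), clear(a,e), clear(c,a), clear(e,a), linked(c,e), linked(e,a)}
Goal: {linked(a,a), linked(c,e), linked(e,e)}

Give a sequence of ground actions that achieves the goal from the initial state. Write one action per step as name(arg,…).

1. grab(e,e)  →  {at(a), clear(a,a), clear(a,e), clear(c,a), clear(e,a), linked(c,e), linked(e,a), linked(e,e)}
2. grab(a,e)  →  {clear(a,a), clear(a,e), clear(c,a), clear(e,a), linked(a,a), linked(c,e), linked(e,a), linked(e,e)}

grab(e,e); grab(a,e)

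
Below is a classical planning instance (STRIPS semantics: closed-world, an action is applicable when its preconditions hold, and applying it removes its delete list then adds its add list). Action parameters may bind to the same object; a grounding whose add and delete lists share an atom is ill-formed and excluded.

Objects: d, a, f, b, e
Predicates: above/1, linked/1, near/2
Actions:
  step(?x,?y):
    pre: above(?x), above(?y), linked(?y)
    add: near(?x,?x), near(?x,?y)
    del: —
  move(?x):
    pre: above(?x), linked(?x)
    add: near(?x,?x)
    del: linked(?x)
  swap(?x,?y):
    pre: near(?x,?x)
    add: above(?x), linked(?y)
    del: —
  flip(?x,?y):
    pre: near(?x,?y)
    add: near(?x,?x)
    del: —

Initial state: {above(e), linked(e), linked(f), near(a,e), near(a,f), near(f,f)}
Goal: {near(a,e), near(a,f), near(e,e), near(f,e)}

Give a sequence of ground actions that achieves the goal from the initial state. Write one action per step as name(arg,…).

1. step(e,e)  →  {above(e), linked(e), linked(f), near(a,e), near(a,f), near(e,e), near(f,f)}
2. swap(f,d)  →  {above(e), above(f), linked(d), linked(e), linked(f), near(a,e), near(a,f), near(e,e), near(f,f)}
3. step(f,e)  →  {above(e), above(f), linked(d), linked(e), linked(f), near(a,e), near(a,f), near(e,e), near(f,e), near(f,f)}

step(e,e); swap(f,d); step(f,e)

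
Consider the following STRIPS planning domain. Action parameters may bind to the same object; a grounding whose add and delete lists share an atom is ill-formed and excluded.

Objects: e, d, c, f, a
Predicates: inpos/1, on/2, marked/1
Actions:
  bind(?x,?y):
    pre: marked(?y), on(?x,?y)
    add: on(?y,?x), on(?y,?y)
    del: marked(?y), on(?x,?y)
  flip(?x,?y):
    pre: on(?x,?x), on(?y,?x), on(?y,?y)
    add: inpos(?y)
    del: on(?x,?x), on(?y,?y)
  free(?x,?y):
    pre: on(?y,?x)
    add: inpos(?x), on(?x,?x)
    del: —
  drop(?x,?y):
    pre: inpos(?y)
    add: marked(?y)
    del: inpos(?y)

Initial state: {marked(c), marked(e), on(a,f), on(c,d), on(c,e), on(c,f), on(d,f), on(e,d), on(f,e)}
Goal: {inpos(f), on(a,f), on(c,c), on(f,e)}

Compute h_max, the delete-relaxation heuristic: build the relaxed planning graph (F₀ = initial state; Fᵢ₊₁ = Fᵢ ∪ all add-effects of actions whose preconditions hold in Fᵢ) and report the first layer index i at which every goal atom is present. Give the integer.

F0 = init (9 atoms)
F1 = F0 ∪ {inpos(d), inpos(e), inpos(f), on(d,d), on(e,c), on(e,e), on(e,f), on(f,f)}  (17 atoms)
F2 = F1 ∪ {inpos(c), marked(d), marked(f), on(c,c)}  (21 atoms)
goal ⊆ F2  ⇒  h_max = 2

2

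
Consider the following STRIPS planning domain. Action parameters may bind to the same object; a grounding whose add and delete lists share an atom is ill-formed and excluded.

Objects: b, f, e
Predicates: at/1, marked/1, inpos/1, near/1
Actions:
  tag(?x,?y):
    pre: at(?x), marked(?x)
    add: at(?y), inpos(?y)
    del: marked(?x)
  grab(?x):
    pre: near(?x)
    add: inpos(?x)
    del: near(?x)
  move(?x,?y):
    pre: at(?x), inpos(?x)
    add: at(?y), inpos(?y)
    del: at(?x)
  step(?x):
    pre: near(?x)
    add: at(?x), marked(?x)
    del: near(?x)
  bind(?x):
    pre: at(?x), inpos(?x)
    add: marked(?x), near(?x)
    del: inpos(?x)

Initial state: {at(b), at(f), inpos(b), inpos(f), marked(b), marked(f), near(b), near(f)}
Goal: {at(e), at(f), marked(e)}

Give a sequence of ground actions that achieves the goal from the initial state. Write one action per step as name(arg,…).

tag(b,e); bind(e)

1. tag(b,e)  →  {at(b), at(e), at(f), inpos(b), inpos(e), inpos(f), marked(f), near(b), near(f)}
2. bind(e)  →  {at(b), at(e), at(f), inpos(b), inpos(f), marked(e), marked(f), near(b), near(e), near(f)}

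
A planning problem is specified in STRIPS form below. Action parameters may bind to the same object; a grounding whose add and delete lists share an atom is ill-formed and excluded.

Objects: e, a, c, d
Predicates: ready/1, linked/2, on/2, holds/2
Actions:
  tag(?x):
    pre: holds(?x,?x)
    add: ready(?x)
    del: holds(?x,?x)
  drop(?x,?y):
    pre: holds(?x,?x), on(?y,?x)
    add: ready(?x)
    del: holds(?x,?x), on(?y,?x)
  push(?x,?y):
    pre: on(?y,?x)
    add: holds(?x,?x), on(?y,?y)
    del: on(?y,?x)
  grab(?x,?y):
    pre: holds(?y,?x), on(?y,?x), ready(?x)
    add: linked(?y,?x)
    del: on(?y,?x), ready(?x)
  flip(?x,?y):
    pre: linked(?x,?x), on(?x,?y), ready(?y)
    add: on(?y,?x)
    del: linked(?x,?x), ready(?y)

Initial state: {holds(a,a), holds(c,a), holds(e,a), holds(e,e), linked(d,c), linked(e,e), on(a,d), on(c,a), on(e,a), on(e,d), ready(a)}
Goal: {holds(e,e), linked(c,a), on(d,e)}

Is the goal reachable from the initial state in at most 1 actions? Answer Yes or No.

1. push(d,a)  →  {holds(a,a), holds(c,a), holds(d,d), holds(e,a), holds(e,e), linked(d,c), linked(e,e), on(a,a), on(c,a), on(e,a), on(e,d), ready(a)}
2. tag(d)  →  {holds(a,a), holds(c,a), holds(e,a), holds(e,e), linked(d,c), linked(e,e), on(a,a), on(c,a), on(e,a), on(e,d), ready(a), ready(d)}
3. grab(a,c)  →  {holds(a,a), holds(c,a), holds(e,a), holds(e,e), linked(c,a), linked(d,c), linked(e,e), on(a,a), on(e,a), on(e,d), ready(d)}
4. flip(e,d)  →  {holds(a,a), holds(c,a), holds(e,a), holds(e,e), linked(c,a), linked(d,c), on(a,a), on(d,e), on(e,a), on(e,d)}
optimal plan length = 4; 4 > 1

No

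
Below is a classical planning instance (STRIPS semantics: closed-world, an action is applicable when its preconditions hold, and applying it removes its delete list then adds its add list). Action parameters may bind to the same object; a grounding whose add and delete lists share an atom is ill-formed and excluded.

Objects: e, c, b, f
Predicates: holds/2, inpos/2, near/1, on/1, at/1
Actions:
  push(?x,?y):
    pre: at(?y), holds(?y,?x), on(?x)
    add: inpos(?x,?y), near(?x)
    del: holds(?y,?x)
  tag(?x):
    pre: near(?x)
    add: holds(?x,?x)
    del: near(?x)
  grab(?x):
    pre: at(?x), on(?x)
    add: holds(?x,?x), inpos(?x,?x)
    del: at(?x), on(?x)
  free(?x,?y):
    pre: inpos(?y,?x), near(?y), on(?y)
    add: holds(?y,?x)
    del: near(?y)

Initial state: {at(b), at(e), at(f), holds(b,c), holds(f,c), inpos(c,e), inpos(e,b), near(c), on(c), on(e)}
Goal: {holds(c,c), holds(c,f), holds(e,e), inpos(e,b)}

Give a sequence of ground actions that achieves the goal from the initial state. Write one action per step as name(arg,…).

1. tag(c)  →  {at(b), at(e), at(f), holds(b,c), holds(c,c), holds(f,c), inpos(c,e), inpos(e,b), on(c), on(e)}
2. push(c,f)  →  {at(b), at(e), at(f), holds(b,c), holds(c,c), inpos(c,e), inpos(c,f), inpos(e,b), near(c), on(c), on(e)}
3. grab(e)  →  {at(b), at(f), holds(b,c), holds(c,c), holds(e,e), inpos(c,e), inpos(c,f), inpos(e,b), inpos(e,e), near(c), on(c)}
4. free(f,c)  →  {at(b), at(f), holds(b,c), holds(c,c), holds(c,f), holds(e,e), inpos(c,e), inpos(c,f), inpos(e,b), inpos(e,e), on(c)}

tag(c); push(c,f); grab(e); free(f,c)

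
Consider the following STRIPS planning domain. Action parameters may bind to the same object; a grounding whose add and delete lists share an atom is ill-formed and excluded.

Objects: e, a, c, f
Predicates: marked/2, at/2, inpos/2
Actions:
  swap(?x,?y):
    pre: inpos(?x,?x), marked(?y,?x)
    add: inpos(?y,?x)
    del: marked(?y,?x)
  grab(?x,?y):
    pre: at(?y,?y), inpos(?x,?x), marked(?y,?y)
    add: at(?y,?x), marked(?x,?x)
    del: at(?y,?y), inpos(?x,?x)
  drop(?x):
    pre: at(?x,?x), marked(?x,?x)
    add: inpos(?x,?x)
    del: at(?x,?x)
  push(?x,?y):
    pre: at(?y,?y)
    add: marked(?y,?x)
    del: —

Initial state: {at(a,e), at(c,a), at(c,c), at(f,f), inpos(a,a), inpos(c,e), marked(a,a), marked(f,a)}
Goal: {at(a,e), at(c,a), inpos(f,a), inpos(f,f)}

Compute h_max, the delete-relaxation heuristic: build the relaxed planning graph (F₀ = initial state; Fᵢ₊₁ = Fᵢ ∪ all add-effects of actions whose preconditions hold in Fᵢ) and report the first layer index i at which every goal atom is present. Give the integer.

F0 = init (8 atoms)
F1 = F0 ∪ {inpos(f,a), marked(c,a), marked(c,c), marked(c,e), marked(c,f), marked(f,c), marked(f,e), marked(f,f)}  (16 atoms)
F2 = F1 ∪ {at(f,a), inpos(c,a), inpos(c,c), inpos(f,f)}  (20 atoms)
goal ⊆ F2  ⇒  h_max = 2

2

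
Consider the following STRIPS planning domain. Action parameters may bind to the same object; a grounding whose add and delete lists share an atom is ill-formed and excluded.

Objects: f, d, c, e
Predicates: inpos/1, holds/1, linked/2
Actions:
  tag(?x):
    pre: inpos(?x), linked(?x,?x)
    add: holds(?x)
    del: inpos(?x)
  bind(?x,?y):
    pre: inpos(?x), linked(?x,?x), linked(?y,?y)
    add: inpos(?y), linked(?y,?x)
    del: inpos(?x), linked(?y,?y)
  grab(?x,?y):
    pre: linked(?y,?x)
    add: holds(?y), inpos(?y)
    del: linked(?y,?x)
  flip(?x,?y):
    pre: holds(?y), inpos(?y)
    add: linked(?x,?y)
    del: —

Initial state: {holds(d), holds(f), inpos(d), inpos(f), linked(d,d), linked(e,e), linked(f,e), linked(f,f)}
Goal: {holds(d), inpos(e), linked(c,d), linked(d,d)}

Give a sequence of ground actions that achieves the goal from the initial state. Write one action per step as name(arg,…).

1. bind(f,e)  →  {holds(d), holds(f), inpos(d), inpos(e), linked(d,d), linked(e,f), linked(f,e), linked(f,f)}
2. flip(c,d)  →  {holds(d), holds(f), inpos(d), inpos(e), linked(c,d), linked(d,d), linked(e,f), linked(f,e), linked(f,f)}

bind(f,e); flip(c,d)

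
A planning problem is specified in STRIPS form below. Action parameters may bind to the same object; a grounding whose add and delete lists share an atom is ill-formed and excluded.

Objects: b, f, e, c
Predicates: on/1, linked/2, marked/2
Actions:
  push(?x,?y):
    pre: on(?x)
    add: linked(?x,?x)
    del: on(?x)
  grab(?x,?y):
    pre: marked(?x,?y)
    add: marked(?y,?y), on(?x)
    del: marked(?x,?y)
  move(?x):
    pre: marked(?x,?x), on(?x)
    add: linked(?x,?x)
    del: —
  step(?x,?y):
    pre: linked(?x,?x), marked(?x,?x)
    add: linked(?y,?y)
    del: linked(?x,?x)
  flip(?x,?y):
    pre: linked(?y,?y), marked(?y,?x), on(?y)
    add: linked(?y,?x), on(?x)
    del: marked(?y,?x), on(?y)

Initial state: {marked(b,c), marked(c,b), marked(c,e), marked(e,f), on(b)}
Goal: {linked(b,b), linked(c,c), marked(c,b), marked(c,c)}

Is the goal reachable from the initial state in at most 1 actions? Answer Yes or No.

No

1. push(b,b)  →  {linked(b,b), marked(b,c), marked(c,b), marked(c,e), marked(e,f)}
2. grab(b,c)  →  {linked(b,b), marked(c,b), marked(c,c), marked(c,e), marked(e,f), on(b)}
3. grab(c,e)  →  {linked(b,b), marked(c,b), marked(c,c), marked(e,e), marked(e,f), on(b), on(c)}
4. push(c,b)  →  {linked(b,b), linked(c,c), marked(c,b), marked(c,c), marked(e,e), marked(e,f), on(b)}
optimal plan length = 4; 4 > 1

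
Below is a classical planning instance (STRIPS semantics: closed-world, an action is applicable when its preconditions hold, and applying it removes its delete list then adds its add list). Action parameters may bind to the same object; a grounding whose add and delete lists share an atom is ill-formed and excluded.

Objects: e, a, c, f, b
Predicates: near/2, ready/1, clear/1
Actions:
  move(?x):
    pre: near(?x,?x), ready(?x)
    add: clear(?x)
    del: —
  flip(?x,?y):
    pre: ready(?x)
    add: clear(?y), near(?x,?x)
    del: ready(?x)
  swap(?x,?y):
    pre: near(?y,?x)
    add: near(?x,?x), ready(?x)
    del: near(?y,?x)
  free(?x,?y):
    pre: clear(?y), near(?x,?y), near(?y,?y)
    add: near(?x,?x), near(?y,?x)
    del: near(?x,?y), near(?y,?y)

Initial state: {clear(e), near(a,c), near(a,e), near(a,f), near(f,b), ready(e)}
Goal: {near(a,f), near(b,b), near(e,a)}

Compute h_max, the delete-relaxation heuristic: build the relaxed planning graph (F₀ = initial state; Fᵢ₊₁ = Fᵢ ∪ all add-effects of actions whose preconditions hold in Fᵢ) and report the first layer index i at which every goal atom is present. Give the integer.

2

F0 = init (6 atoms)
F1 = F0 ∪ {clear(a), clear(b), clear(c), clear(f), near(b,b), near(c,c), near(e,e), near(f,f), ready(b), ready(c), ready(f)}  (17 atoms)
F2 = F1 ∪ {near(a,a), near(b,f), near(c,a), near(e,a), near(f,a)}  (22 atoms)
goal ⊆ F2  ⇒  h_max = 2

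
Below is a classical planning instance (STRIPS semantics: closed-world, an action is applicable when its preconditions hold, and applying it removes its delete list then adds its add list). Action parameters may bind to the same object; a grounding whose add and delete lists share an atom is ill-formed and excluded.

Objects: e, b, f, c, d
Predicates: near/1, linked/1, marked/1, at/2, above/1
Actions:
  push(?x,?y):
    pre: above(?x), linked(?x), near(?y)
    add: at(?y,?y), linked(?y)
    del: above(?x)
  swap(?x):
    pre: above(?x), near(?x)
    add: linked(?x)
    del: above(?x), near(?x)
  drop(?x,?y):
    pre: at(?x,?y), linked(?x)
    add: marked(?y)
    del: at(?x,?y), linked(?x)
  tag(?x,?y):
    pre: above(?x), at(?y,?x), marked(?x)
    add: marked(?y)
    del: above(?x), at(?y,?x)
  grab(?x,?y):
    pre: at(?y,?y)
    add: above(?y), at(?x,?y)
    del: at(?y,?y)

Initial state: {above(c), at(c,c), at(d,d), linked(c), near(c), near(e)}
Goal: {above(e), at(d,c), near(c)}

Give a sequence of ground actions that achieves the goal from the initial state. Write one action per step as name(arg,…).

push(c,e); grab(b,e); grab(d,c)

1. push(c,e)  →  {at(c,c), at(d,d), at(e,e), linked(c), linked(e), near(c), near(e)}
2. grab(b,e)  →  {above(e), at(b,e), at(c,c), at(d,d), linked(c), linked(e), near(c), near(e)}
3. grab(d,c)  →  {above(c), above(e), at(b,e), at(d,c), at(d,d), linked(c), linked(e), near(c), near(e)}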